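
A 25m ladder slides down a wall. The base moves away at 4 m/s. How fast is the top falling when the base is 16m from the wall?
64√41/123 ≈ 3.332 m/s

x² + y² = 25²
2x·dx/dt + 2y·dy/dt = 0
dy/dt = -x/y · dx/dt = -16/(3√41) · 4 = -64√41/123 m/s
The top is descending at 64√41/123 ≈ 3.332 m/s.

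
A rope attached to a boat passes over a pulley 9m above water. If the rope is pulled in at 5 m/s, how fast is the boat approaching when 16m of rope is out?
16√7/7 ≈ 6.047 m/s

rope² = x² + 9²
x = √(16² - 9²) = 5√7
dx/dt = (rope/x) · d(rope)/dt = (16/(5√7)) · (-5) = -16√7/7 m/s
The boat approaches at 16√7/7 ≈ 6.047 m/s.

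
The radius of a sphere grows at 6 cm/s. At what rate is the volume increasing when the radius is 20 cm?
9600π cm³/s

V = (4/3)πr³
dV/dt = dV/dr · dr/dt = 4πr² · 6
At r = 20: dV/dt = 9600π cm³/s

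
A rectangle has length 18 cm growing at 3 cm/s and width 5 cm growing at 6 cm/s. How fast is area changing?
123 cm²/s

A = lw
dA/dt = w·dl/dt + l·dw/dt = 5·3 + 18·6 = 123 cm²/s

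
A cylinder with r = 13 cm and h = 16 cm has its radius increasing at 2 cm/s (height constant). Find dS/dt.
168π cm²/s

S = 2πrh + 2πr² (lateral + bases)
dS/dt = (2πh + 4πr)·dr/dt = (2π·16 + 4π·13)·2
= 168π cm²/s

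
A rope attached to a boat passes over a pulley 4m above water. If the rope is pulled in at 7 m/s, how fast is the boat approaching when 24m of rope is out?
6√35/5 ≈ 7.099 m/s

rope² = x² + 4²
x = √(24² - 4²) = 4√35
dx/dt = (rope/x) · d(rope)/dt = (24/(4√35)) · (-7) = -6√35/5 m/s
The boat approaches at 6√35/5 ≈ 7.099 m/s.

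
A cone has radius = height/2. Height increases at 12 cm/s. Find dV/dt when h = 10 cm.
300π cm³/s

V = (1/3)π(h/2)²h = πh³/12
dV/dt = πh²/4 · 12
At h = 10: dV/dt = 300π cm³/s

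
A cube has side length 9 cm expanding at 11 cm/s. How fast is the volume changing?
2673 cm³/s

V = s³
dV/dt = 3s² · ds/dt = 3·9²·11 = 2673 cm³/s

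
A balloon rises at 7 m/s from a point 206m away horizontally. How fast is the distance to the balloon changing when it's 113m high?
791√55205/55205 ≈ 3.367 m/s

z² = 206² + y²
z = √(206² + 113²) = √55205
dz/dt = y/z · dy/dt = 113/√55205 · 7 = 791√55205/55205 ≈ 3.367 m/s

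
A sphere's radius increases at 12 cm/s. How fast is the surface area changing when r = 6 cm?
576π cm²/s

S = 4πr²
dS/dt = dS/dr · dr/dt = 8πr · 12
At r = 6: dS/dt = 576π cm²/s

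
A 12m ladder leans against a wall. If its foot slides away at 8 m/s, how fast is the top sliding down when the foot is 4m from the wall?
2√2 ≈ 2.828 m/s

x² + y² = 12²
2x·dx/dt + 2y·dy/dt = 0
dy/dt = -x/y · dx/dt = -4/(8√2) · 8 = -2√2 m/s
The top is descending at 2√2 ≈ 2.828 m/s.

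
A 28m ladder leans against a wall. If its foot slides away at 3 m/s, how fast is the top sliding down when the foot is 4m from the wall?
√3/4 ≈ 0.433 m/s

x² + y² = 28²
2x·dx/dt + 2y·dy/dt = 0
dy/dt = -x/y · dx/dt = -4/(16√3) · 3 = -√3/4 m/s
The top is descending at √3/4 ≈ 0.433 m/s.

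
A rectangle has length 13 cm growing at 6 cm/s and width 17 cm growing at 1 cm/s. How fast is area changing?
115 cm²/s

A = lw
dA/dt = w·dl/dt + l·dw/dt = 17·6 + 13·1 = 115 cm²/s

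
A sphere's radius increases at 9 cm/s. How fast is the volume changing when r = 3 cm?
324π cm³/s

V = (4/3)πr³
dV/dt = dV/dr · dr/dt = 4πr² · 9
At r = 3: dV/dt = 324π cm³/s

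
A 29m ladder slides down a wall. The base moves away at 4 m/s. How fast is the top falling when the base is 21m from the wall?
21/5 = 4.2 m/s

x² + y² = 29²
2x·dx/dt + 2y·dy/dt = 0
dy/dt = -x/y · dx/dt = -21/20 · 4 = -21/5 m/s
The top is descending at 21/5 = 4.2 m/s.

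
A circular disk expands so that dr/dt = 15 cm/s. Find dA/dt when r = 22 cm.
660π cm²/s

A = πr²
dA/dt = 2πr · dr/dt = 2π(22)(15) = 660π cm²/s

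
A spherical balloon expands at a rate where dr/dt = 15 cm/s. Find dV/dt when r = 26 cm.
40560π cm³/s

V = (4/3)πr³
dV/dt = dV/dr · dr/dt = 4πr² · 15
At r = 26: dV/dt = 40560π cm³/s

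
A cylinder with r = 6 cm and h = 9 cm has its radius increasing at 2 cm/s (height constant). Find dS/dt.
84π cm²/s

S = 2πrh + 2πr² (lateral + bases)
dS/dt = (2πh + 4πr)·dr/dt = (2π·9 + 4π·6)·2
= 84π cm²/s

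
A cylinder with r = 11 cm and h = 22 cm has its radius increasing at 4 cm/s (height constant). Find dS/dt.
352π cm²/s

S = 2πrh + 2πr² (lateral + bases)
dS/dt = (2πh + 4πr)·dr/dt = (2π·22 + 4π·11)·4
= 352π cm²/s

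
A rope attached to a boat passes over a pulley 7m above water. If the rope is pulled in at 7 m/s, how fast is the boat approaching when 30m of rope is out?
210√851/851 ≈ 7.199 m/s

rope² = x² + 7²
x = √(30² - 7²) = √851
dx/dt = (rope/x) · d(rope)/dt = (30/√851) · (-7) = -210√851/851 m/s
The boat approaches at 210√851/851 ≈ 7.199 m/s.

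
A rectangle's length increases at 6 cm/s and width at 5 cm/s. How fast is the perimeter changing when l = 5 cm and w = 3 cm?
22 cm/s

P = 2(l + w)
dP/dt = 2(dl/dt + dw/dt) = 2(6 + 5) = 22 cm/s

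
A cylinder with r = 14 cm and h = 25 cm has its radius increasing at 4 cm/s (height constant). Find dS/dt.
424π cm²/s

S = 2πrh + 2πr² (lateral + bases)
dS/dt = (2πh + 4πr)·dr/dt = (2π·25 + 4π·14)·4
= 424π cm²/s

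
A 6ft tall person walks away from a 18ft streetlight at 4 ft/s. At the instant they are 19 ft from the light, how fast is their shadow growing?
2 ft/s

By similar triangles: 18/(x+s) = 6/s
Solving: s = 6x/12
ds/dt = 6/12 · dx/dt = 1/2 · 4 = 2 ft/s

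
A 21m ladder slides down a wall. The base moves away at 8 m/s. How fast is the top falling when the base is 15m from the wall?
10√6/3 ≈ 8.165 m/s

x² + y² = 21²
2x·dx/dt + 2y·dy/dt = 0
dy/dt = -x/y · dx/dt = -15/(6√6) · 8 = -10√6/3 m/s
The top is descending at 10√6/3 ≈ 8.165 m/s.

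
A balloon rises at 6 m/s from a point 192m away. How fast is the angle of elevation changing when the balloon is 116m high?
0.022893 rad/s

tan(θ) = y/192
sec²(θ) · dθ/dt = (1/192) · dy/dt
dθ/dt = cos²(θ)/192 · 6 = 192/(192² + 116²) · 6
dθ/dt = 0.022893 rad/s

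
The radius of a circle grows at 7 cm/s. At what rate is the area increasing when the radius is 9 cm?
126π cm²/s

A = πr²
dA/dt = 2πr · dr/dt = 2π(9)(7) = 126π cm²/s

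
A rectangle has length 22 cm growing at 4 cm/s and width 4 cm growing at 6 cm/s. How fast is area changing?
148 cm²/s

A = lw
dA/dt = w·dl/dt + l·dw/dt = 4·4 + 22·6 = 148 cm²/s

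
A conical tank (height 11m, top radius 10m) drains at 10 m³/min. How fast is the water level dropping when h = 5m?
121/(250π) ≈ 0.1541 m/min

r/h = 10/11, so r = (10/11)h
V = (1/3)πr²h = (1/3)π((10/11)h)²h = (100/363)πh³
dV/dh = (100/121)πh²
dh/dt = (dV/dt)/(dV/dh) = -10/((100/121)π·5²) = -121/(250π) m/min
The level is dropping at 121/(250π) ≈ 0.1541 m/min.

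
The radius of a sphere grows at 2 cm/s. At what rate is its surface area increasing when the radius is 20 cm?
320π cm²/s

S = 4πr²
dS/dt = dS/dr · dr/dt = 8πr · 2
At r = 20: dS/dt = 320π cm²/s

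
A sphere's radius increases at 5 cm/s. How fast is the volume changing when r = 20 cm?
8000π cm³/s

V = (4/3)πr³
dV/dt = dV/dr · dr/dt = 4πr² · 5
At r = 20: dV/dt = 8000π cm³/s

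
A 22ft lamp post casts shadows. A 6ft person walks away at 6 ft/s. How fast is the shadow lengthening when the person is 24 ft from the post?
9/4 ft/s

By similar triangles: 22/(x+s) = 6/s
Solving: s = 6x/16
ds/dt = 6/16 · dx/dt = 3/8 · 6 = 9/4 ft/s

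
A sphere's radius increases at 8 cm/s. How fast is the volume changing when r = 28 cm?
25088π cm³/s

V = (4/3)πr³
dV/dt = dV/dr · dr/dt = 4πr² · 8
At r = 28: dV/dt = 25088π cm³/s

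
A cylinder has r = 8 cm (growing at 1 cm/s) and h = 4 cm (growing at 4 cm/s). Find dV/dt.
320π cm³/s

V = πr²h
dV/dt = 2πrh·dr/dt + πr²·dh/dt
= 2π(8)(4)(1) + π(8)²(4)
= 320π cm³/s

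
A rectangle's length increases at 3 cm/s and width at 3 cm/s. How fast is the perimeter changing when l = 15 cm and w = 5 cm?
12 cm/s

P = 2(l + w)
dP/dt = 2(dl/dt + dw/dt) = 2(3 + 3) = 12 cm/s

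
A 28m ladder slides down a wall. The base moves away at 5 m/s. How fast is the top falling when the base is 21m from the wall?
15√7/7 ≈ 5.669 m/s

x² + y² = 28²
2x·dx/dt + 2y·dy/dt = 0
dy/dt = -x/y · dx/dt = -21/(7√7) · 5 = -15√7/7 m/s
The top is descending at 15√7/7 ≈ 5.669 m/s.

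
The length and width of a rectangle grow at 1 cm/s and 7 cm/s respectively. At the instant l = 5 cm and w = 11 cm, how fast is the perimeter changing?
16 cm/s

P = 2(l + w)
dP/dt = 2(dl/dt + dw/dt) = 2(1 + 7) = 16 cm/s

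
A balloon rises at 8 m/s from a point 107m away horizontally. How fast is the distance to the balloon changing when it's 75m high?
300√17074/8537 ≈ 4.592 m/s

z² = 107² + y²
z = √(107² + 75²) = √17074
dz/dt = y/z · dy/dt = 75/√17074 · 8 = 300√17074/8537 ≈ 4.592 m/s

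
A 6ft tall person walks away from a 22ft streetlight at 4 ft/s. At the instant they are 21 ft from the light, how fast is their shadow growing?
3/2 ft/s

By similar triangles: 22/(x+s) = 6/s
Solving: s = 6x/16
ds/dt = 6/16 · dx/dt = 3/8 · 4 = 3/2 ft/s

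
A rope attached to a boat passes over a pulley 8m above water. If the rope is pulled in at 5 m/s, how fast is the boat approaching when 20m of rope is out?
25√21/21 ≈ 5.455 m/s

rope² = x² + 8²
x = √(20² - 8²) = 4√21
dx/dt = (rope/x) · d(rope)/dt = (20/(4√21)) · (-5) = -25√21/21 m/s
The boat approaches at 25√21/21 ≈ 5.455 m/s.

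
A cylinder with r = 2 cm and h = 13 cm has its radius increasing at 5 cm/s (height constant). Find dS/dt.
170π cm²/s

S = 2πrh + 2πr² (lateral + bases)
dS/dt = (2πh + 4πr)·dr/dt = (2π·13 + 4π·2)·5
= 170π cm²/s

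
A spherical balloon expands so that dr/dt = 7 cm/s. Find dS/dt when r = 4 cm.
224π cm²/s

S = 4πr²
dS/dt = dS/dr · dr/dt = 8πr · 7
At r = 4: dS/dt = 224π cm²/s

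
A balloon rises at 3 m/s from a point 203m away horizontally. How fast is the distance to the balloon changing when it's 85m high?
255√48434/48434 ≈ 1.159 m/s

z² = 203² + y²
z = √(203² + 85²) = √48434
dz/dt = y/z · dy/dt = 85/√48434 · 3 = 255√48434/48434 ≈ 1.159 m/s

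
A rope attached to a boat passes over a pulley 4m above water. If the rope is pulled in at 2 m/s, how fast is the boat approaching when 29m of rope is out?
58√33/165 ≈ 2.019 m/s

rope² = x² + 4²
x = √(29² - 4²) = 5√33
dx/dt = (rope/x) · d(rope)/dt = (29/(5√33)) · (-2) = -58√33/165 m/s
The boat approaches at 58√33/165 ≈ 2.019 m/s.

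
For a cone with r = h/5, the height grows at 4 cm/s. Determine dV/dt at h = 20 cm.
64π cm³/s

V = (1/3)π(h/5)²h = πh³/75
dV/dt = πh²/25 · 4
At h = 20: dV/dt = 64π cm³/s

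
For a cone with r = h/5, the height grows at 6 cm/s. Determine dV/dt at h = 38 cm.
8664π/25 cm³/s

V = (1/3)π(h/5)²h = πh³/75
dV/dt = πh²/25 · 6
At h = 38: dV/dt = 8664π/25 cm³/s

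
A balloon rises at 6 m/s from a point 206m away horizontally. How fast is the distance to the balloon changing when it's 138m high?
207√15370/7685 ≈ 3.339 m/s

z² = 206² + y²
z = √(206² + 138²) = 2√15370
dz/dt = y/z · dy/dt = 138/(2√15370) · 6 = 207√15370/7685 ≈ 3.339 m/s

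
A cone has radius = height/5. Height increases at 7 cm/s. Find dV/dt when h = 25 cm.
175π cm³/s

V = (1/3)π(h/5)²h = πh³/75
dV/dt = πh²/25 · 7
At h = 25: dV/dt = 175π cm³/s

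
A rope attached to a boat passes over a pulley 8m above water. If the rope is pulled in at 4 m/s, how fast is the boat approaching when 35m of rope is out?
140√129/387 ≈ 4.109 m/s

rope² = x² + 8²
x = √(35² - 8²) = 3√129
dx/dt = (rope/x) · d(rope)/dt = (35/(3√129)) · (-4) = -140√129/387 m/s
The boat approaches at 140√129/387 ≈ 4.109 m/s.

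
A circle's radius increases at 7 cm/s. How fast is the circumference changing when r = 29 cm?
14π cm/s

C = 2πr
dC/dt = 2π · dr/dt = 2π · 7 = 14π cm/s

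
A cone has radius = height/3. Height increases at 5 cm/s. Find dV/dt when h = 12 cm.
80π cm³/s

V = (1/3)π(h/3)²h = πh³/27
dV/dt = πh²/9 · 5
At h = 12: dV/dt = 80π cm³/s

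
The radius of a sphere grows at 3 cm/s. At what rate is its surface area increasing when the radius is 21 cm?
504π cm²/s

S = 4πr²
dS/dt = dS/dr · dr/dt = 8πr · 3
At r = 21: dS/dt = 504π cm²/s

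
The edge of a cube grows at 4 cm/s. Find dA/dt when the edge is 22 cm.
1056 cm²/s

A = 6s²
dA/dt = 12s · ds/dt = 12·22·4 = 1056 cm²/s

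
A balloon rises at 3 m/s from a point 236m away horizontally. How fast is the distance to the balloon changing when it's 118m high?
3√5/5 ≈ 1.342 m/s

z² = 236² + y²
z = √(236² + 118²) = 118√5
dz/dt = y/z · dy/dt = 118/(118√5) · 3 = 3√5/5 ≈ 1.342 m/s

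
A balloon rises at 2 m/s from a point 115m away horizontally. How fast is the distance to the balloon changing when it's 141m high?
141√33106/16553 ≈ 1.55 m/s

z² = 115² + y²
z = √(115² + 141²) = √33106
dz/dt = y/z · dy/dt = 141/√33106 · 2 = 141√33106/16553 ≈ 1.55 m/s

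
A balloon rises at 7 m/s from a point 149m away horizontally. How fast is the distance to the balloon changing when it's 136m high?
952√40697/40697 ≈ 4.719 m/s

z² = 149² + y²
z = √(149² + 136²) = √40697
dz/dt = y/z · dy/dt = 136/√40697 · 7 = 952√40697/40697 ≈ 4.719 m/s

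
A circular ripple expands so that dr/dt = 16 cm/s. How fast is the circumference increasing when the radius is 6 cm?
32π cm/s

C = 2πr
dC/dt = 2π · dr/dt = 2π · 16 = 32π cm/s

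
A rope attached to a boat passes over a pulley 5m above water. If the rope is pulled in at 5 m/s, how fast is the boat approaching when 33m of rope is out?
165√266/532 ≈ 5.058 m/s

rope² = x² + 5²
x = √(33² - 5²) = 2√266
dx/dt = (rope/x) · d(rope)/dt = (33/(2√266)) · (-5) = -165√266/532 m/s
The boat approaches at 165√266/532 ≈ 5.058 m/s.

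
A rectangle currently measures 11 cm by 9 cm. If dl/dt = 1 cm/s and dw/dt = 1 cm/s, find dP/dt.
4 cm/s

P = 2(l + w)
dP/dt = 2(dl/dt + dw/dt) = 2(1 + 1) = 4 cm/s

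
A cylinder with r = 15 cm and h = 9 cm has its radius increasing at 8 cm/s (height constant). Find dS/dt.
624π cm²/s

S = 2πrh + 2πr² (lateral + bases)
dS/dt = (2πh + 4πr)·dr/dt = (2π·9 + 4π·15)·8
= 624π cm²/s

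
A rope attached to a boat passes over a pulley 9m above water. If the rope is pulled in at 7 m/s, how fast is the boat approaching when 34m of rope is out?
238√43/215 ≈ 7.259 m/s

rope² = x² + 9²
x = √(34² - 9²) = 5√43
dx/dt = (rope/x) · d(rope)/dt = (34/(5√43)) · (-7) = -238√43/215 m/s
The boat approaches at 238√43/215 ≈ 7.259 m/s.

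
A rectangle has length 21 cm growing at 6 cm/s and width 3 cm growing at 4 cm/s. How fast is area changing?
102 cm²/s

A = lw
dA/dt = w·dl/dt + l·dw/dt = 3·6 + 21·4 = 102 cm²/s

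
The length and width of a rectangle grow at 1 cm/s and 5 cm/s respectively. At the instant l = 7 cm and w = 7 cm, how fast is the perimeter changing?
12 cm/s

P = 2(l + w)
dP/dt = 2(dl/dt + dw/dt) = 2(1 + 5) = 12 cm/s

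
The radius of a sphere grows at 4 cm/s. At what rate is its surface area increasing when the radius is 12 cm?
384π cm²/s

S = 4πr²
dS/dt = dS/dr · dr/dt = 8πr · 4
At r = 12: dS/dt = 384π cm²/s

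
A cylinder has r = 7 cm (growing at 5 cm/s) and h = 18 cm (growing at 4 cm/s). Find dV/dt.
1456π cm³/s

V = πr²h
dV/dt = 2πrh·dr/dt + πr²·dh/dt
= 2π(7)(18)(5) + π(7)²(4)
= 1456π cm³/s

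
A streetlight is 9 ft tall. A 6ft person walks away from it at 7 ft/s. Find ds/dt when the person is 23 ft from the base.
14 ft/s

By similar triangles: 9/(x+s) = 6/s
Solving: s = 6x/3
ds/dt = 6/3 · dx/dt = 2 · 7 = 14 ft/s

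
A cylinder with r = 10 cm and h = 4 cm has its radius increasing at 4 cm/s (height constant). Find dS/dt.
192π cm²/s

S = 2πrh + 2πr² (lateral + bases)
dS/dt = (2πh + 4πr)·dr/dt = (2π·4 + 4π·10)·4
= 192π cm²/s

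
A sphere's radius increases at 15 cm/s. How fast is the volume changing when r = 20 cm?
24000π cm³/s

V = (4/3)πr³
dV/dt = dV/dr · dr/dt = 4πr² · 15
At r = 20: dV/dt = 24000π cm³/s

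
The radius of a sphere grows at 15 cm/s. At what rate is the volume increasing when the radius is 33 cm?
65340π cm³/s

V = (4/3)πr³
dV/dt = dV/dr · dr/dt = 4πr² · 15
At r = 33: dV/dt = 65340π cm³/s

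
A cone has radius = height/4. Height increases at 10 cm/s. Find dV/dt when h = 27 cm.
3645π/8 cm³/s

V = (1/3)π(h/4)²h = πh³/48
dV/dt = πh²/16 · 10
At h = 27: dV/dt = 3645π/8 cm³/s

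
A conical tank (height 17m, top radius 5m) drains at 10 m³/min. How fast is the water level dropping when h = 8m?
289/(160π) ≈ 0.5749 m/min

r/h = 5/17, so r = (5/17)h
V = (1/3)πr²h = (1/3)π((5/17)h)²h = (25/867)πh³
dV/dh = (25/289)πh²
dh/dt = (dV/dt)/(dV/dh) = -10/((25/289)π·8²) = -289/(160π) m/min
The level is dropping at 289/(160π) ≈ 0.5749 m/min.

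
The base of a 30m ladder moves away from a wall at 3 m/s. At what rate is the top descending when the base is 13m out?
39√731/731 ≈ 1.442 m/s

x² + y² = 30²
2x·dx/dt + 2y·dy/dt = 0
dy/dt = -x/y · dx/dt = -13/√731 · 3 = -39√731/731 m/s
The top is descending at 39√731/731 ≈ 1.442 m/s.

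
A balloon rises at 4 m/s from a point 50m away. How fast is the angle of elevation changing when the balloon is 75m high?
0.024615 rad/s

tan(θ) = y/50
sec²(θ) · dθ/dt = (1/50) · dy/dt
dθ/dt = cos²(θ)/50 · 4 = 50/(50² + 75²) · 4
dθ/dt = 0.024615 rad/s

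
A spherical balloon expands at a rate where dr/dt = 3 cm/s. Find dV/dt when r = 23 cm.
6348π cm³/s

V = (4/3)πr³
dV/dt = dV/dr · dr/dt = 4πr² · 3
At r = 23: dV/dt = 6348π cm³/s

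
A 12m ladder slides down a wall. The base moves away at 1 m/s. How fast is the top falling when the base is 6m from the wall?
√3/3 ≈ 0.5774 m/s

x² + y² = 12²
2x·dx/dt + 2y·dy/dt = 0
dy/dt = -x/y · dx/dt = -6/(6√3) · 1 = -√3/3 m/s
The top is descending at √3/3 ≈ 0.5774 m/s.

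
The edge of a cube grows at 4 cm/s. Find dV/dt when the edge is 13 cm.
2028 cm³/s

V = s³
dV/dt = 3s² · ds/dt = 3·13²·4 = 2028 cm³/s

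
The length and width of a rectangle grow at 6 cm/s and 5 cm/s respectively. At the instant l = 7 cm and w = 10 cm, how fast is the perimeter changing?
22 cm/s

P = 2(l + w)
dP/dt = 2(dl/dt + dw/dt) = 2(6 + 5) = 22 cm/s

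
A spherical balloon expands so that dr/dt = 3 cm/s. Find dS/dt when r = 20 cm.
480π cm²/s

S = 4πr²
dS/dt = dS/dr · dr/dt = 8πr · 3
At r = 20: dS/dt = 480π cm²/s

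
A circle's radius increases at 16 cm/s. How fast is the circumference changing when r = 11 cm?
32π cm/s

C = 2πr
dC/dt = 2π · dr/dt = 2π · 16 = 32π cm/s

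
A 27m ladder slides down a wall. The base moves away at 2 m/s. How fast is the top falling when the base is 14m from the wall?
28√533/533 ≈ 1.213 m/s

x² + y² = 27²
2x·dx/dt + 2y·dy/dt = 0
dy/dt = -x/y · dx/dt = -14/√533 · 2 = -28√533/533 m/s
The top is descending at 28√533/533 ≈ 1.213 m/s.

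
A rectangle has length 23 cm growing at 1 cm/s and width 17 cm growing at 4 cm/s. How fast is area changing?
109 cm²/s

A = lw
dA/dt = w·dl/dt + l·dw/dt = 17·1 + 23·4 = 109 cm²/s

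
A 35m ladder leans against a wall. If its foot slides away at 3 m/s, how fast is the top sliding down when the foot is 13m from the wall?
13√66/88 ≈ 1.2 m/s

x² + y² = 35²
2x·dx/dt + 2y·dy/dt = 0
dy/dt = -x/y · dx/dt = -13/(4√66) · 3 = -13√66/88 m/s
The top is descending at 13√66/88 ≈ 1.2 m/s.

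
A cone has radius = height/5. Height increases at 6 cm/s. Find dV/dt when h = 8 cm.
384π/25 cm³/s

V = (1/3)π(h/5)²h = πh³/75
dV/dt = πh²/25 · 6
At h = 8: dV/dt = 384π/25 cm³/s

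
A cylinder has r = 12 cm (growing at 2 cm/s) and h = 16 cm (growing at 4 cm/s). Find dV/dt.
1344π cm³/s

V = πr²h
dV/dt = 2πrh·dr/dt + πr²·dh/dt
= 2π(12)(16)(2) + π(12)²(4)
= 1344π cm³/s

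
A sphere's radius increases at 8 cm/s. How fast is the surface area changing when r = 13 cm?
832π cm²/s

S = 4πr²
dS/dt = dS/dr · dr/dt = 8πr · 8
At r = 13: dS/dt = 832π cm²/s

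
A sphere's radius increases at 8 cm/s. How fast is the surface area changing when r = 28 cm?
1792π cm²/s

S = 4πr²
dS/dt = dS/dr · dr/dt = 8πr · 8
At r = 28: dS/dt = 1792π cm²/s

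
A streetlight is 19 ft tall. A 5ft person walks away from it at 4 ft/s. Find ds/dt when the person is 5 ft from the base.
10/7 ft/s

By similar triangles: 19/(x+s) = 5/s
Solving: s = 5x/14
ds/dt = 5/14 · dx/dt = 5/14 · 4 = 10/7 ft/s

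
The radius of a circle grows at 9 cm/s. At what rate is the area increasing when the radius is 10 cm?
180π cm²/s

A = πr²
dA/dt = 2πr · dr/dt = 2π(10)(9) = 180π cm²/s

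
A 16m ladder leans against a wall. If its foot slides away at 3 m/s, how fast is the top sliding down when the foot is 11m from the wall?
11√15/15 ≈ 2.84 m/s

x² + y² = 16²
2x·dx/dt + 2y·dy/dt = 0
dy/dt = -x/y · dx/dt = -11/(3√15) · 3 = -11√15/15 m/s
The top is descending at 11√15/15 ≈ 2.84 m/s.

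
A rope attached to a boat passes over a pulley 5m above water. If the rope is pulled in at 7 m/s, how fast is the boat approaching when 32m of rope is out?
224√111/333 ≈ 7.087 m/s

rope² = x² + 5²
x = √(32² - 5²) = 3√111
dx/dt = (rope/x) · d(rope)/dt = (32/(3√111)) · (-7) = -224√111/333 m/s
The boat approaches at 224√111/333 ≈ 7.087 m/s.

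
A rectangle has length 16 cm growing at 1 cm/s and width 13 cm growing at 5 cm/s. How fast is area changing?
93 cm²/s

A = lw
dA/dt = w·dl/dt + l·dw/dt = 13·1 + 16·5 = 93 cm²/s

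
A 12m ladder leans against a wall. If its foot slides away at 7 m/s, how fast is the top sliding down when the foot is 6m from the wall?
7√3/3 ≈ 4.041 m/s

x² + y² = 12²
2x·dx/dt + 2y·dy/dt = 0
dy/dt = -x/y · dx/dt = -6/(6√3) · 7 = -7√3/3 m/s
The top is descending at 7√3/3 ≈ 4.041 m/s.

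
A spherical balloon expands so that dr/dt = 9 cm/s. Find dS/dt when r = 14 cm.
1008π cm²/s

S = 4πr²
dS/dt = dS/dr · dr/dt = 8πr · 9
At r = 14: dS/dt = 1008π cm²/s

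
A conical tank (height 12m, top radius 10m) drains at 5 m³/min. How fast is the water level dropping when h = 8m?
9/(80π) ≈ 0.03581 m/min

r/h = 10/12, so r = (5/6)h
V = (1/3)πr²h = (1/3)π((5/6)h)²h = (25/108)πh³
dV/dh = (25/36)πh²
dh/dt = (dV/dt)/(dV/dh) = -5/((25/36)π·8²) = -9/(80π) m/min
The level is dropping at 9/(80π) ≈ 0.03581 m/min.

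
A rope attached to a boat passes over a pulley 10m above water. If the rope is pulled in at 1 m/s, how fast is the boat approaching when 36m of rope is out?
18√299/299 ≈ 1.041 m/s

rope² = x² + 10²
x = √(36² - 10²) = 2√299
dx/dt = (rope/x) · d(rope)/dt = (36/(2√299)) · (-1) = -18√299/299 m/s
The boat approaches at 18√299/299 ≈ 1.041 m/s.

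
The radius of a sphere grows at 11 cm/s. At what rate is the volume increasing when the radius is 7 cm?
2156π cm³/s

V = (4/3)πr³
dV/dt = dV/dr · dr/dt = 4πr² · 11
At r = 7: dV/dt = 2156π cm³/s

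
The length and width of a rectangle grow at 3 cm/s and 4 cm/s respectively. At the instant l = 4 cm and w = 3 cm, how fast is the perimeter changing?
14 cm/s

P = 2(l + w)
dP/dt = 2(dl/dt + dw/dt) = 2(3 + 4) = 14 cm/s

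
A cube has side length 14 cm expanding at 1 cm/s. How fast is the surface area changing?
168 cm²/s

A = 6s²
dA/dt = 12s · ds/dt = 12·14·1 = 168 cm²/s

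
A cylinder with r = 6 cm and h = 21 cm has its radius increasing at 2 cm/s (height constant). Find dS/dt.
132π cm²/s

S = 2πrh + 2πr² (lateral + bases)
dS/dt = (2πh + 4πr)·dr/dt = (2π·21 + 4π·6)·2
= 132π cm²/s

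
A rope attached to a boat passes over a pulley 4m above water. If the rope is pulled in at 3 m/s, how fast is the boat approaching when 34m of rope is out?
17√285/95 ≈ 3.021 m/s

rope² = x² + 4²
x = √(34² - 4²) = 2√285
dx/dt = (rope/x) · d(rope)/dt = (34/(2√285)) · (-3) = -17√285/95 m/s
The boat approaches at 17√285/95 ≈ 3.021 m/s.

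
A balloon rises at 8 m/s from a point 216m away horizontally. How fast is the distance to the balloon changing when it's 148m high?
296√4285/4285 ≈ 4.522 m/s

z² = 216² + y²
z = √(216² + 148²) = 4√4285
dz/dt = y/z · dy/dt = 148/(4√4285) · 8 = 296√4285/4285 ≈ 4.522 m/s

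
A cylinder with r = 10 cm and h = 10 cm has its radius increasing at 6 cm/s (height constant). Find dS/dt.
360π cm²/s

S = 2πrh + 2πr² (lateral + bases)
dS/dt = (2πh + 4πr)·dr/dt = (2π·10 + 4π·10)·6
= 360π cm²/s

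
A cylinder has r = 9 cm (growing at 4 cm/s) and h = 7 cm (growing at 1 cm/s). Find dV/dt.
585π cm³/s

V = πr²h
dV/dt = 2πrh·dr/dt + πr²·dh/dt
= 2π(9)(7)(4) + π(9)²(1)
= 585π cm³/s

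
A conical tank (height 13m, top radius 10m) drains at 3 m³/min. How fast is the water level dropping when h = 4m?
507/(1600π) ≈ 0.1009 m/min

r/h = 10/13, so r = (10/13)h
V = (1/3)πr²h = (1/3)π((10/13)h)²h = (100/507)πh³
dV/dh = (100/169)πh²
dh/dt = (dV/dt)/(dV/dh) = -3/((100/169)π·4²) = -507/(1600π) m/min
The level is dropping at 507/(1600π) ≈ 0.1009 m/min.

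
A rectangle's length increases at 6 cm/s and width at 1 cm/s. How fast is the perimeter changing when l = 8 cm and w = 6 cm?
14 cm/s

P = 2(l + w)
dP/dt = 2(dl/dt + dw/dt) = 2(6 + 1) = 14 cm/s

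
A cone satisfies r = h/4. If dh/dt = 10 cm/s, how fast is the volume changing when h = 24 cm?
360π cm³/s

V = (1/3)π(h/4)²h = πh³/48
dV/dt = πh²/16 · 10
At h = 24: dV/dt = 360π cm³/s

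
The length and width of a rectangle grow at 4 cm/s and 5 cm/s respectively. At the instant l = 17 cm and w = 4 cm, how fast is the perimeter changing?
18 cm/s

P = 2(l + w)
dP/dt = 2(dl/dt + dw/dt) = 2(4 + 5) = 18 cm/s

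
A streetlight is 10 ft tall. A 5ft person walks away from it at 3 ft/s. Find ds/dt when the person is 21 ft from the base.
3 ft/s

By similar triangles: 10/(x+s) = 5/s
Solving: s = 5x/5
ds/dt = 5/5 · dx/dt = 1 · 3 = 3 ft/s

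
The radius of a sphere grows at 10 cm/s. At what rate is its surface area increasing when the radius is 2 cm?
160π cm²/s

S = 4πr²
dS/dt = dS/dr · dr/dt = 8πr · 10
At r = 2: dS/dt = 160π cm²/s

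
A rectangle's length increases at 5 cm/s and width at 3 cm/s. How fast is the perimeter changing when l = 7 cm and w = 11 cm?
16 cm/s

P = 2(l + w)
dP/dt = 2(dl/dt + dw/dt) = 2(5 + 3) = 16 cm/s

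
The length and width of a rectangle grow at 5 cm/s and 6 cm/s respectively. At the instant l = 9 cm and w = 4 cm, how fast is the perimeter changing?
22 cm/s

P = 2(l + w)
dP/dt = 2(dl/dt + dw/dt) = 2(5 + 6) = 22 cm/s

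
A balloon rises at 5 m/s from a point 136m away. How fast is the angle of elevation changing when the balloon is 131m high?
0.019071 rad/s

tan(θ) = y/136
sec²(θ) · dθ/dt = (1/136) · dy/dt
dθ/dt = cos²(θ)/136 · 5 = 136/(136² + 131²) · 5
dθ/dt = 0.019071 rad/s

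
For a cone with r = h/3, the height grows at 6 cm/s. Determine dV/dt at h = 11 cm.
242π/3 cm³/s

V = (1/3)π(h/3)²h = πh³/27
dV/dt = πh²/9 · 6
At h = 11: dV/dt = 242π/3 cm³/s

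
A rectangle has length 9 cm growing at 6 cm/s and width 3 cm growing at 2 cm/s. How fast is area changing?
36 cm²/s

A = lw
dA/dt = w·dl/dt + l·dw/dt = 3·6 + 9·2 = 36 cm²/s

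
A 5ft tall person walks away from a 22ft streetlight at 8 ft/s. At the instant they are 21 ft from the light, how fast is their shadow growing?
40/17 ft/s

By similar triangles: 22/(x+s) = 5/s
Solving: s = 5x/17
ds/dt = 5/17 · dx/dt = 5/17 · 8 = 40/17 ft/s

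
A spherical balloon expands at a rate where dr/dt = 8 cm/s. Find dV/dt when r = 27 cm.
23328π cm³/s

V = (4/3)πr³
dV/dt = dV/dr · dr/dt = 4πr² · 8
At r = 27: dV/dt = 23328π cm³/s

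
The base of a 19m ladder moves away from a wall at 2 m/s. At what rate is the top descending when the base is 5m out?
5√21/42 ≈ 0.5455 m/s

x² + y² = 19²
2x·dx/dt + 2y·dy/dt = 0
dy/dt = -x/y · dx/dt = -5/(4√21) · 2 = -5√21/42 m/s
The top is descending at 5√21/42 ≈ 0.5455 m/s.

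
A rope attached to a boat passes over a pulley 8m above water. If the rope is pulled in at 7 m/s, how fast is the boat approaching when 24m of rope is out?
21√2/4 ≈ 7.425 m/s

rope² = x² + 8²
x = √(24² - 8²) = 16√2
dx/dt = (rope/x) · d(rope)/dt = (24/(16√2)) · (-7) = -21√2/4 m/s
The boat approaches at 21√2/4 ≈ 7.425 m/s.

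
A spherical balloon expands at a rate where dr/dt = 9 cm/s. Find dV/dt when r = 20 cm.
14400π cm³/s

V = (4/3)πr³
dV/dt = dV/dr · dr/dt = 4πr² · 9
At r = 20: dV/dt = 14400π cm³/s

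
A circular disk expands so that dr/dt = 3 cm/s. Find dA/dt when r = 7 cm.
42π cm²/s

A = πr²
dA/dt = 2πr · dr/dt = 2π(7)(3) = 42π cm²/s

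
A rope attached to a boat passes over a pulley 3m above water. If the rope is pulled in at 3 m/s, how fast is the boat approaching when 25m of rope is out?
75√154/308 ≈ 3.022 m/s

rope² = x² + 3²
x = √(25² - 3²) = 2√154
dx/dt = (rope/x) · d(rope)/dt = (25/(2√154)) · (-3) = -75√154/308 m/s
The boat approaches at 75√154/308 ≈ 3.022 m/s.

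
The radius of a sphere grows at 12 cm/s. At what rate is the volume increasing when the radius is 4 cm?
768π cm³/s

V = (4/3)πr³
dV/dt = dV/dr · dr/dt = 4πr² · 12
At r = 4: dV/dt = 768π cm³/s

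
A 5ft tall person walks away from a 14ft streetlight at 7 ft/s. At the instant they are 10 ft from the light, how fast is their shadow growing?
35/9 ft/s

By similar triangles: 14/(x+s) = 5/s
Solving: s = 5x/9
ds/dt = 5/9 · dx/dt = 5/9 · 7 = 35/9 ft/s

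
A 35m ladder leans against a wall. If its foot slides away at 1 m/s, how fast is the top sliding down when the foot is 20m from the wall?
4√33/33 ≈ 0.6963 m/s

x² + y² = 35²
2x·dx/dt + 2y·dy/dt = 0
dy/dt = -x/y · dx/dt = -20/(5√33) · 1 = -4√33/33 m/s
The top is descending at 4√33/33 ≈ 0.6963 m/s.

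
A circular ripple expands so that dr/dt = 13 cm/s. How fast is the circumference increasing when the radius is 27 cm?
26π cm/s

C = 2πr
dC/dt = 2π · dr/dt = 2π · 13 = 26π cm/s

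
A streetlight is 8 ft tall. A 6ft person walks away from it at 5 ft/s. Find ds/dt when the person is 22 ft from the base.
15 ft/s

By similar triangles: 8/(x+s) = 6/s
Solving: s = 6x/2
ds/dt = 6/2 · dx/dt = 3 · 5 = 15 ft/s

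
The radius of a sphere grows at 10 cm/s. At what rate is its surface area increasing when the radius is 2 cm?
160π cm²/s

S = 4πr²
dS/dt = dS/dr · dr/dt = 8πr · 10
At r = 2: dS/dt = 160π cm²/s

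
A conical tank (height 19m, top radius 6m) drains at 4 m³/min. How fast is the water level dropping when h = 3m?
361/(81π) ≈ 1.419 m/min

r/h = 6/19, so r = (6/19)h
V = (1/3)πr²h = (1/3)π((6/19)h)²h = (12/361)πh³
dV/dh = (36/361)πh²
dh/dt = (dV/dt)/(dV/dh) = -4/((36/361)π·3²) = -361/(81π) m/min
The level is dropping at 361/(81π) ≈ 1.419 m/min.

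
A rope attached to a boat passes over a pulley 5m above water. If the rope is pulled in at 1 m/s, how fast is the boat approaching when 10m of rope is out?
2√3/3 ≈ 1.155 m/s

rope² = x² + 5²
x = √(10² - 5²) = 5√3
dx/dt = (rope/x) · d(rope)/dt = (10/(5√3)) · (-1) = -2√3/3 m/s
The boat approaches at 2√3/3 ≈ 1.155 m/s.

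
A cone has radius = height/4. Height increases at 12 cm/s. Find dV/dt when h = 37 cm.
4107π/4 cm³/s

V = (1/3)π(h/4)²h = πh³/48
dV/dt = πh²/16 · 12
At h = 37: dV/dt = 4107π/4 cm³/s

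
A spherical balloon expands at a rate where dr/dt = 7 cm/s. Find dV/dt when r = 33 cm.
30492π cm³/s

V = (4/3)πr³
dV/dt = dV/dr · dr/dt = 4πr² · 7
At r = 33: dV/dt = 30492π cm³/s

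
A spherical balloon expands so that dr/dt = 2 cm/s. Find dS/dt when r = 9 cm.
144π cm²/s

S = 4πr²
dS/dt = dS/dr · dr/dt = 8πr · 2
At r = 9: dS/dt = 144π cm²/s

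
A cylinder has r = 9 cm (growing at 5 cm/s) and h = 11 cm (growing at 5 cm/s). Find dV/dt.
1395π cm³/s

V = πr²h
dV/dt = 2πrh·dr/dt + πr²·dh/dt
= 2π(9)(11)(5) + π(9)²(5)
= 1395π cm³/s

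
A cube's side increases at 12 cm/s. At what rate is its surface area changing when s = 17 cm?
2448 cm²/s

A = 6s²
dA/dt = 12s · ds/dt = 12·17·12 = 2448 cm²/s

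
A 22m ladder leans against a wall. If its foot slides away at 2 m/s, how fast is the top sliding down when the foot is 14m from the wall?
7√2/6 ≈ 1.65 m/s

x² + y² = 22²
2x·dx/dt + 2y·dy/dt = 0
dy/dt = -x/y · dx/dt = -14/(12√2) · 2 = -7√2/6 m/s
The top is descending at 7√2/6 ≈ 1.65 m/s.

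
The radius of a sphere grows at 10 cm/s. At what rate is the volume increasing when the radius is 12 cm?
5760π cm³/s

V = (4/3)πr³
dV/dt = dV/dr · dr/dt = 4πr² · 10
At r = 12: dV/dt = 5760π cm³/s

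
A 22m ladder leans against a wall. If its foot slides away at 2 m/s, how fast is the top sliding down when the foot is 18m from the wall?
9√10/10 ≈ 2.846 m/s

x² + y² = 22²
2x·dx/dt + 2y·dy/dt = 0
dy/dt = -x/y · dx/dt = -18/(4√10) · 2 = -9√10/10 m/s
The top is descending at 9√10/10 ≈ 2.846 m/s.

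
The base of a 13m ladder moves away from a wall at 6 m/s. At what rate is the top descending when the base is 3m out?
9√10/20 ≈ 1.423 m/s

x² + y² = 13²
2x·dx/dt + 2y·dy/dt = 0
dy/dt = -x/y · dx/dt = -3/(4√10) · 6 = -9√10/20 m/s
The top is descending at 9√10/20 ≈ 1.423 m/s.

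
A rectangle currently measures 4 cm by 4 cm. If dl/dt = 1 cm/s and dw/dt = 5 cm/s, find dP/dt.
12 cm/s

P = 2(l + w)
dP/dt = 2(dl/dt + dw/dt) = 2(1 + 5) = 12 cm/s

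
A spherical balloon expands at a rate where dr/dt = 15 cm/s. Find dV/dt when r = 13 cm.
10140π cm³/s

V = (4/3)πr³
dV/dt = dV/dr · dr/dt = 4πr² · 15
At r = 13: dV/dt = 10140π cm³/s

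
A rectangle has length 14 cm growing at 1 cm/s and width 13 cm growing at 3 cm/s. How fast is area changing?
55 cm²/s

A = lw
dA/dt = w·dl/dt + l·dw/dt = 13·1 + 14·3 = 55 cm²/s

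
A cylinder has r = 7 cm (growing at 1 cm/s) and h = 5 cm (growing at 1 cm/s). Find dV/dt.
119π cm³/s

V = πr²h
dV/dt = 2πrh·dr/dt + πr²·dh/dt
= 2π(7)(5)(1) + π(7)²(1)
= 119π cm³/s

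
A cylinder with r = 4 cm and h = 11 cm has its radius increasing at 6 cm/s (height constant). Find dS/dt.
228π cm²/s

S = 2πrh + 2πr² (lateral + bases)
dS/dt = (2πh + 4πr)·dr/dt = (2π·11 + 4π·4)·6
= 228π cm²/s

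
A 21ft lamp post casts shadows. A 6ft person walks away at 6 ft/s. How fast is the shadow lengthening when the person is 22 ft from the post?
12/5 ft/s

By similar triangles: 21/(x+s) = 6/s
Solving: s = 6x/15
ds/dt = 6/15 · dx/dt = 2/5 · 6 = 12/5 ft/s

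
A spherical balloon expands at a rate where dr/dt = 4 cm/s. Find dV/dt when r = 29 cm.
13456π cm³/s

V = (4/3)πr³
dV/dt = dV/dr · dr/dt = 4πr² · 4
At r = 29: dV/dt = 13456π cm³/s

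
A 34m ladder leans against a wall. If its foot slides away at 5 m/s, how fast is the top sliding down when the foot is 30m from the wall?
75/8 = 9.375 m/s

x² + y² = 34²
2x·dx/dt + 2y·dy/dt = 0
dy/dt = -x/y · dx/dt = -30/16 · 5 = -75/8 m/s
The top is descending at 75/8 = 9.375 m/s.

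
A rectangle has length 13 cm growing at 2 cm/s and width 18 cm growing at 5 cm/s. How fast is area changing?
101 cm²/s

A = lw
dA/dt = w·dl/dt + l·dw/dt = 18·2 + 13·5 = 101 cm²/s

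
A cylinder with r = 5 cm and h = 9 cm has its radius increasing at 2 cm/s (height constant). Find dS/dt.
76π cm²/s

S = 2πrh + 2πr² (lateral + bases)
dS/dt = (2πh + 4πr)·dr/dt = (2π·9 + 4π·5)·2
= 76π cm²/s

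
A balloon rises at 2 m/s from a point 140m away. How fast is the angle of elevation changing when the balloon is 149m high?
0.006698 rad/s

tan(θ) = y/140
sec²(θ) · dθ/dt = (1/140) · dy/dt
dθ/dt = cos²(θ)/140 · 2 = 140/(140² + 149²) · 2
dθ/dt = 0.006698 rad/s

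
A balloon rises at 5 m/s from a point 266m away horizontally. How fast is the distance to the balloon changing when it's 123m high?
123√85885/17177 ≈ 2.099 m/s

z² = 266² + y²
z = √(266² + 123²) = √85885
dz/dt = y/z · dy/dt = 123/√85885 · 5 = 123√85885/17177 ≈ 2.099 m/s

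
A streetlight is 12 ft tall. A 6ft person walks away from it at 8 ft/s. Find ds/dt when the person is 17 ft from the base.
8 ft/s

By similar triangles: 12/(x+s) = 6/s
Solving: s = 6x/6
ds/dt = 6/6 · dx/dt = 1 · 8 = 8 ft/s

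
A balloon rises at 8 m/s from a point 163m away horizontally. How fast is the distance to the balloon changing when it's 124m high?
992√41945/41945 ≈ 4.844 m/s

z² = 163² + y²
z = √(163² + 124²) = √41945
dz/dt = y/z · dy/dt = 124/√41945 · 8 = 992√41945/41945 ≈ 4.844 m/s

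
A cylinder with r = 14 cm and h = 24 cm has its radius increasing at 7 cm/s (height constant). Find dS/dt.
728π cm²/s

S = 2πrh + 2πr² (lateral + bases)
dS/dt = (2πh + 4πr)·dr/dt = (2π·24 + 4π·14)·7
= 728π cm²/s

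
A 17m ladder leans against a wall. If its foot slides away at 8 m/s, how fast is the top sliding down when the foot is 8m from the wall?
64/15 ≈ 4.267 m/s

x² + y² = 17²
2x·dx/dt + 2y·dy/dt = 0
dy/dt = -x/y · dx/dt = -8/15 · 8 = -64/15 m/s
The top is descending at 64/15 ≈ 4.267 m/s.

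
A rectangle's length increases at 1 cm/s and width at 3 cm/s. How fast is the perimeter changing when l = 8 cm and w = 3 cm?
8 cm/s

P = 2(l + w)
dP/dt = 2(dl/dt + dw/dt) = 2(1 + 3) = 8 cm/s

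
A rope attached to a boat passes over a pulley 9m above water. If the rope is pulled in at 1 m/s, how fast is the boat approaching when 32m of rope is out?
32√943/943 ≈ 1.042 m/s

rope² = x² + 9²
x = √(32² - 9²) = √943
dx/dt = (rope/x) · d(rope)/dt = (32/√943) · (-1) = -32√943/943 m/s
The boat approaches at 32√943/943 ≈ 1.042 m/s.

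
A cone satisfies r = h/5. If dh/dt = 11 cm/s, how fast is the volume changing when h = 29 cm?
9251π/25 cm³/s

V = (1/3)π(h/5)²h = πh³/75
dV/dt = πh²/25 · 11
At h = 29: dV/dt = 9251π/25 cm³/s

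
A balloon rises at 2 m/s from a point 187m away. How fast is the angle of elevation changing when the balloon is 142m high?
0.006784 rad/s

tan(θ) = y/187
sec²(θ) · dθ/dt = (1/187) · dy/dt
dθ/dt = cos²(θ)/187 · 2 = 187/(187² + 142²) · 2
dθ/dt = 0.006784 rad/s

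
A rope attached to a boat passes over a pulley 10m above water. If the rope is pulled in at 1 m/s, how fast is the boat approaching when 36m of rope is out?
18√299/299 ≈ 1.041 m/s

rope² = x² + 10²
x = √(36² - 10²) = 2√299
dx/dt = (rope/x) · d(rope)/dt = (36/(2√299)) · (-1) = -18√299/299 m/s
The boat approaches at 18√299/299 ≈ 1.041 m/s.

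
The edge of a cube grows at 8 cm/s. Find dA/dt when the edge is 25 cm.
2400 cm²/s

A = 6s²
dA/dt = 12s · ds/dt = 12·25·8 = 2400 cm²/s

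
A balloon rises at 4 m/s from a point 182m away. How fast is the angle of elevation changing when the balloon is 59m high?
0.019888 rad/s

tan(θ) = y/182
sec²(θ) · dθ/dt = (1/182) · dy/dt
dθ/dt = cos²(θ)/182 · 4 = 182/(182² + 59²) · 4
dθ/dt = 0.019888 rad/s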